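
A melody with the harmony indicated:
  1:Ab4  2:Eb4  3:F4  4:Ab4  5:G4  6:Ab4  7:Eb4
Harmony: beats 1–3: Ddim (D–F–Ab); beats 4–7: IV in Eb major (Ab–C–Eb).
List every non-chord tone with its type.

Eb4 (beat 2) — appoggiatura; G4 (beat 5) — neighbor tone.

The harmony at that moment is D diminished triad (D, F, Ab); Eb4 is not a chord tone.
It is approached by leap down from Ab4 and left by step up to F4.
Leap in, step out — an appoggiatura.
The harmony at that moment is Ab major triad (Ab, C, Eb); G4 is not a chord tone.
It is approached by step down from Ab4 and left by step up to Ab4.
Step away and step back to the same note — a neighbor tone (lower neighbor).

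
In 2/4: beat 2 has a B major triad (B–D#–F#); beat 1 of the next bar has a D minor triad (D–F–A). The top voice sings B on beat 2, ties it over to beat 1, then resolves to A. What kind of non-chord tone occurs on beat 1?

Suspension.

The harmony at that moment is D minor triad (D, F, A); B is not a chord tone.
It is held over (the same pitch as the preceding B) and left by step down to A.
Held over from the previous chord and resolving down by step — a suspension.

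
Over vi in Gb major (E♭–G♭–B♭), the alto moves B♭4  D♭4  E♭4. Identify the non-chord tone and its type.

D♭4 is an appoggiatura.

The harmony at that moment is E♭ minor triad (E♭, G♭, B♭); D♭4 is not a chord tone.
It is approached by leap down from B♭4 and left by step up to E♭4.
Leap in, step out — an appoggiatura.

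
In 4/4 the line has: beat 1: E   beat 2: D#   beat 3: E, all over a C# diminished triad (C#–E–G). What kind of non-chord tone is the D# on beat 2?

Lower neighbor tone.

The harmony at that moment is C# diminished triad (C#, E, G); D# is not a chord tone.
It is approached by step down from E and left by step up to E.
Step away and step back to the same note — a neighbor tone (lower neighbor).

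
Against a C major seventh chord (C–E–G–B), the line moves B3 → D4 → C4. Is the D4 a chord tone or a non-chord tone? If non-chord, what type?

Non-chord tone — an appoggiatura.

The harmony at that moment is C major seventh chord (C, E, G, B); D4 is not a chord tone.
It is approached by leap up from B3 and left by step down to C4.
Leap in, step out — an appoggiatura.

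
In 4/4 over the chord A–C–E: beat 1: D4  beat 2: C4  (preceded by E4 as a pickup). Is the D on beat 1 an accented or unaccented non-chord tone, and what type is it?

Accented passing tone.

The harmony at that moment is A minor triad (A, C, E); D4 is not a chord tone.
It is approached by step down from E4 and left by step down to C4.
Step in, step out in the same direction — a passing tone.
It falls on the downbeat, so it is accented.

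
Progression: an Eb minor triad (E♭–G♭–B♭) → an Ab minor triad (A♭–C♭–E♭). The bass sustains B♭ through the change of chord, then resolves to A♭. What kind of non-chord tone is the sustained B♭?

The harmony at that moment is A♭ minor triad (A♭, C♭, E♭); B♭ is not a chord tone.
It is held over (the same pitch as the preceding B♭) and left by step down to A♭.
Held over from the previous chord and resolving down by step — a suspension.

B♭ is a suspension.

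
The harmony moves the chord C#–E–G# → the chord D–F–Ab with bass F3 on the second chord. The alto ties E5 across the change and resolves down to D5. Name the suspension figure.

At the second chord the bass is F3. The suspended E5 lies a seventh above the bass; after resolving down by step to D5, the interval above the bass becomes a sixth.
Suspension figures are named by those two intervals: 7–6.

7–6 suspension.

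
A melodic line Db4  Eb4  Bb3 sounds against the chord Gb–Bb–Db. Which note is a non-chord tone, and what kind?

The harmony at that moment is Gb major triad (Gb, Bb, Db); Eb4 is not a chord tone.
It is approached by step up from Db4 and left by leap down to Bb3.
Step in, leap out — an escape tone.

Eb4 is an escape tone.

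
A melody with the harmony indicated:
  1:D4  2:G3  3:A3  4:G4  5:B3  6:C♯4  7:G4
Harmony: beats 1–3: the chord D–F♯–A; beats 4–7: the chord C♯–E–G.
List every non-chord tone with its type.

The harmony at that moment is D major triad (D, F♯, A); G3 is not a chord tone.
It is approached by leap down from D4 and left by step up to A3.
Leap in, step out — an appoggiatura.
The harmony at that moment is C♯ diminished triad (C♯, E, G); B3 is not a chord tone.
It is approached by leap down from G4 and left by step up to C♯4.
Leap in, step out — an appoggiatura.

G3 (beat 2) — appoggiatura; B3 (beat 5) — appoggiatura.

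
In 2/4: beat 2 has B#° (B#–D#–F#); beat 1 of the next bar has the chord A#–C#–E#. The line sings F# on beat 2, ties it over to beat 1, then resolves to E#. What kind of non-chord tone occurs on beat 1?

Suspension.

The harmony at that moment is A# minor triad (A#, C#, E#); F# is not a chord tone.
It is held over (the same pitch as the preceding F#) and left by step down to E#.
Held over from the previous chord and resolving down by step — a suspension.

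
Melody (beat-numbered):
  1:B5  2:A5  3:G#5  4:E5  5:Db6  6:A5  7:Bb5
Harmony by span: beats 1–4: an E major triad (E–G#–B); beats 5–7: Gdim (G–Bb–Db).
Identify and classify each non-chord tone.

A5 (beat 2) — passing tone; A5 (beat 6) — appoggiatura.

The harmony at that moment is E major triad (E, G#, B); A5 is not a chord tone.
It is approached by step down from B5 and left by step down to G#5.
Step in, step out in the same direction — a passing tone.
The harmony at that moment is G diminished triad (G, Bb, Db); A5 is not a chord tone.
It is approached by leap down from Db6 and left by step up to Bb5.
Leap in, step out — an appoggiatura.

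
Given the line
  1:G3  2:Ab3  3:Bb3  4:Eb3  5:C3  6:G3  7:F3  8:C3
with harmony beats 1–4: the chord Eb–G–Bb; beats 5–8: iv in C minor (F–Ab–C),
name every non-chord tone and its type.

Ab3 (beat 2) — passing tone; G3 (beat 6) — appoggiatura.

The harmony at that moment is Eb major triad (Eb, G, Bb); Ab3 is not a chord tone.
It is approached by step up from G3 and left by step up to Bb3.
Step in, step out in the same direction — a passing tone.
The harmony at that moment is F minor triad (F, Ab, C); G3 is not a chord tone.
It is approached by leap up from C3 and left by step down to F3.
Leap in, step out — an appoggiatura.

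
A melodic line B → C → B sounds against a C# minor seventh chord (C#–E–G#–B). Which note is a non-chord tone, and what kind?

The harmony at that moment is C# minor seventh chord (C#, E, G#, B); C is not a chord tone.
It is approached by step up from B and left by step down to B.
Step away and step back to the same note — a neighbor tone (upper neighbor).

C is a neighbor tone.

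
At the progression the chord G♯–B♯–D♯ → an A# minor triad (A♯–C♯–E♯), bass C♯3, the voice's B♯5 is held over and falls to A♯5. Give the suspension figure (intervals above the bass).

At the second chord the bass is C♯3. The suspended B♯5 lies a seventh above the bass; after resolving down by step to A♯5, the interval above the bass becomes a sixth.
Suspension figures are named by those two intervals: 7–6.

7–6 suspension.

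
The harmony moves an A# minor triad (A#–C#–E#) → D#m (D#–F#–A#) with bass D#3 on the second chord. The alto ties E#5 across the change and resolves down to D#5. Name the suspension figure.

9–8 suspension.

At the second chord the bass is D#3. The suspended E#5 lies a ninth above the bass; after resolving down by step to D#5, the interval above the bass becomes an octave.
Suspension figures are named by those two intervals: 9–8.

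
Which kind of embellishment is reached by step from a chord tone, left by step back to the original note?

Neighbor tone.

Approach: by step. Departure: by step in the opposite direction, back to the starting pitch.
Stepwise on both sides but reversing to return to the same chord tone — a neighbor tone. (Had it continued onward in the same direction it would be a passing tone instead.)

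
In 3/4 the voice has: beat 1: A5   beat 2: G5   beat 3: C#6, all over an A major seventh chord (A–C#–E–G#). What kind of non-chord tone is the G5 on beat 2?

Escape tone.

The harmony at that moment is A major seventh chord (A, C#, E, G#); G5 is not a chord tone.
It is approached by step down from A5 and left by leap up to C#6.
Step in, leap out, on a weak beat — an escape tone.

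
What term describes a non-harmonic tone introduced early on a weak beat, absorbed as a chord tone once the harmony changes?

Approach: ahead of the chord change (typically by step), so it is dissonant against the current harmony. Departure: none — the same pitch is restated or held and is a chord tone of the new harmony.
Dissonant first, consonant once the harmony catches up: the note simply arrives early — an anticipation. (The reverse timing, consonant first and dissonant after the change, would be a suspension or retardation.)

Anticipation.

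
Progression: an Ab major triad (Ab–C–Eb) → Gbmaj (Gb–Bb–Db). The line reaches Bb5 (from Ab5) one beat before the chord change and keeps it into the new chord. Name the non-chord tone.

Bb5 is an anticipation.

The harmony at that moment is Ab major triad (Ab, C, Eb); Bb5 is not a chord tone.
It is approached by step up from Ab5 and then sustained as the same pitch into the next harmony.
Arriving early and becoming a chord tone when the harmony changes — an anticipation.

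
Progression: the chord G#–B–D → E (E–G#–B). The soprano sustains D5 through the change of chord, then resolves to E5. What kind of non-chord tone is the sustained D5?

D5 is a retardation.

The harmony at that moment is E major triad (E, G#, B); D5 is not a chord tone.
It is held over (the same pitch as the preceding D5) and left by step up to E5.
Held over from the previous chord and resolving up by step — a retardation.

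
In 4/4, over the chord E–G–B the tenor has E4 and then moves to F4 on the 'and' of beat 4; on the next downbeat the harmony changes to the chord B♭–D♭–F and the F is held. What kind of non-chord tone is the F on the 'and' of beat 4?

The harmony at that moment is E minor triad (E, G, B); F4 is not a chord tone.
It is approached by step up from E4 and then sustained as the same pitch into the next harmony.
Arriving early and becoming a chord tone when the harmony changes — an anticipation.

Anticipation.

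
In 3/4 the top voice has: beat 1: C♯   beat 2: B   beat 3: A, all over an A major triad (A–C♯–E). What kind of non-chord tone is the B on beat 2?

Passing tone.

The harmony at that moment is A major triad (A, C♯, E); B is not a chord tone.
It is approached by step down from C♯ and left by step down to A.
Step in, step out in the same direction — a passing tone.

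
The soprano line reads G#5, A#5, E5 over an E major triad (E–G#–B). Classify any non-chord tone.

The harmony at that moment is E major triad (E, G#, B); A#5 is not a chord tone.
It is approached by step up from G#5 and left by leap down to E5.
Step in, leap out — an escape tone.

A#5 is an escape tone.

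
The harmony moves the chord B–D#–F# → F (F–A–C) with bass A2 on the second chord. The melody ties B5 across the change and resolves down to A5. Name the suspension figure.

9–8 suspension.

At the second chord the bass is A2. The suspended B5 lies a ninth above the bass; after resolving down by step to A5, the interval above the bass becomes an octave.
Suspension figures are named by those two intervals: 9–8.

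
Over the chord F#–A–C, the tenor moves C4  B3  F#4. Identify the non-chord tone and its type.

The harmony at that moment is F# diminished triad (F#, A, C); B3 is not a chord tone.
It is approached by step down from C4 and left by leap up to F#4.
Step in, leap out — an escape tone.

B3 is an escape tone.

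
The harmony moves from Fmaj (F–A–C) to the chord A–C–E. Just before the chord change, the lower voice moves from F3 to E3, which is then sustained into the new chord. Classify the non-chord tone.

The harmony at that moment is F major triad (F, A, C); E3 is not a chord tone.
It is approached by step down from F3 and then sustained as the same pitch into the next harmony.
Arriving early and becoming a chord tone when the harmony changes — an anticipation.

E3 is an anticipation.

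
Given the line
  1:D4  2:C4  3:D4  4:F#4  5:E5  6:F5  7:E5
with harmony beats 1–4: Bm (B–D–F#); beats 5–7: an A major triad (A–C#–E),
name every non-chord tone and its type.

The harmony at that moment is B minor triad (B, D, F#); C4 is not a chord tone.
It is approached by step down from D4 and left by step up to D4.
Step away and step back to the same note — a neighbor tone (lower neighbor).
The harmony at that moment is A major triad (A, C#, E); F5 is not a chord tone.
It is approached by step up from E5 and left by step down to E5.
Step away and step back to the same note — a neighbor tone (upper neighbor).

C4 (beat 2) — neighbor tone; F5 (beat 6) — neighbor tone.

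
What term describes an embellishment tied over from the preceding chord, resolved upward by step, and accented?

Retardation.

Approach: by preparation — the pitch is first a chord tone, then held (tied or repeated) while the harmony changes under it. Departure: up by step. Metric position: strong.
A prepared dissonance that resolves upward by step — a retardation. (The same figure resolving downward would be a suspension.)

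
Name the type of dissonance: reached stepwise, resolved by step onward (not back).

Passing tone.

Approach: by step. Departure: by step, continuing in the same direction.
Stepwise on both sides with no change of direction means the note fills in the space between two different chord tones — a passing tone. (Had it turned back to its starting note it would be a neighbor tone instead.)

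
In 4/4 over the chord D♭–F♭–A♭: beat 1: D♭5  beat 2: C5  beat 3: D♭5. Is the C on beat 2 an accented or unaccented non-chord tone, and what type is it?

Unaccented neighbor tone.

The harmony at that moment is D♭ minor triad (D♭, F♭, A♭); C5 is not a chord tone.
It is approached by step down from D♭5 and left by step up to D♭5.
Step away and step back to the same note — a neighbor tone (lower neighbor).
It falls on a weak beat, so it is unaccented.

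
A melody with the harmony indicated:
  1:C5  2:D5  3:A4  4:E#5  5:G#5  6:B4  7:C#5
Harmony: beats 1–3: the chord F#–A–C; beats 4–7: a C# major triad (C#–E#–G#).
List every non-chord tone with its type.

The harmony at that moment is F# diminished triad (F#, A, C); D5 is not a chord tone.
It is approached by step up from C5 and left by leap down to A4.
Step in, leap out — an escape tone.
The harmony at that moment is C# major triad (C#, E#, G#); B4 is not a chord tone.
It is approached by leap down from G#5 and left by step up to C#5.
Leap in, step out — an appoggiatura.

D5 (beat 2) — escape tone; B4 (beat 6) — appoggiatura.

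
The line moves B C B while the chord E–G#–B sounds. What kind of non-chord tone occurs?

C is a neighbor tone.

The harmony at that moment is E major triad (E, G#, B); C is not a chord tone.
It is approached by step up from B and left by step down to B.
Step away and step back to the same note — a neighbor tone (upper neighbor).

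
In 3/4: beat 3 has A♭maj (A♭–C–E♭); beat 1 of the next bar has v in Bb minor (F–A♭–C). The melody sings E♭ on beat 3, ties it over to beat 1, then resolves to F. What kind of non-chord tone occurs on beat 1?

The harmony at that moment is F minor triad (F, A♭, C); E♭ is not a chord tone.
It is held over (the same pitch as the preceding E♭) and left by step up to F.
Held over from the previous chord and resolving up by step — a retardation.

Retardation.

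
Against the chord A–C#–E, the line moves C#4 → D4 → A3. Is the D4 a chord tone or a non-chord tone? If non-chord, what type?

Non-chord tone — an escape tone.

The harmony at that moment is A major triad (A, C#, E); D4 is not a chord tone.
It is approached by step up from C#4 and left by leap down to A3.
Step in, leap out — an escape tone.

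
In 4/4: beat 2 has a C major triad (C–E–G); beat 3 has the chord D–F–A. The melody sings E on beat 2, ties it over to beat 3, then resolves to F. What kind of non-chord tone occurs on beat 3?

Retardation.

The harmony at that moment is D minor triad (D, F, A); E is not a chord tone.
It is held over (the same pitch as the preceding E) and left by step up to F.
Held over from the previous chord and resolving up by step — a retardation.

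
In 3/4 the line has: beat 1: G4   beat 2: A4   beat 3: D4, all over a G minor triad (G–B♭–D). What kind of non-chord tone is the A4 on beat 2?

Escape tone.

The harmony at that moment is G minor triad (G, B♭, D); A4 is not a chord tone.
It is approached by step up from G4 and left by leap down to D4.
Step in, leap out, on a weak beat — an escape tone.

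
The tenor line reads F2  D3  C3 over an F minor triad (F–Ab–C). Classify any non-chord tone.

D3 is an appoggiatura.

The harmony at that moment is F minor triad (F, Ab, C); D3 is not a chord tone.
It is approached by leap up from F2 and left by step down to C3.
Leap in, step out — an appoggiatura.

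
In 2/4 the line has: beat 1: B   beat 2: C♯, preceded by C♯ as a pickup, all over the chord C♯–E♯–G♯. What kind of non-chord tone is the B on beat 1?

The harmony at that moment is C♯ major triad (C♯, E♯, G♯); B is not a chord tone.
It is approached by step down from C♯ and left by step up to C♯.
Step away and step back to the same note — a neighbor tone (lower neighbor).

Lower neighbor tone.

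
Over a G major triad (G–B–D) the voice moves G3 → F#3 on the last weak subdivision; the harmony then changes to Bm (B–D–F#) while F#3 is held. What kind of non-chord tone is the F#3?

The harmony at that moment is G major triad (G, B, D); F#3 is not a chord tone.
It is approached by step down from G3 and then sustained as the same pitch into the next harmony.
Arriving early and becoming a chord tone when the harmony changes — an anticipation.

F#3 is an anticipation.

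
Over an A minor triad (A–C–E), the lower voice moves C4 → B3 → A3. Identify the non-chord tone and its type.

B3 is a passing tone.

The harmony at that moment is A minor triad (A, C, E); B3 is not a chord tone.
It is approached by step down from C4 and left by step down to A3.
Step in, step out in the same direction — a passing tone.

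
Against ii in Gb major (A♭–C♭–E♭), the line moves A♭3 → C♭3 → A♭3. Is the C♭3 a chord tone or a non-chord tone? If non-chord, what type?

Chord tone (the third of Ab minor triad).

Ab minor triad contains A♭, C♭, E♭; C♭ is the third, so it is a chord tone.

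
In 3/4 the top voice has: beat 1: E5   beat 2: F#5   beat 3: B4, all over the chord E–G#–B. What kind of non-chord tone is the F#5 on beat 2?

The harmony at that moment is E major triad (E, G#, B); F#5 is not a chord tone.
It is approached by step up from E5 and left by leap down to B4.
Step in, leap out, on a weak beat — an escape tone.

Escape tone.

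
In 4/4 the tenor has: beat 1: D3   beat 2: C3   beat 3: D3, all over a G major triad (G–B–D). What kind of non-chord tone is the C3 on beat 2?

The harmony at that moment is G major triad (G, B, D); C3 is not a chord tone.
It is approached by step down from D3 and left by step up to D3.
Step away and step back to the same note — a neighbor tone (lower neighbor).

Lower neighbor tone.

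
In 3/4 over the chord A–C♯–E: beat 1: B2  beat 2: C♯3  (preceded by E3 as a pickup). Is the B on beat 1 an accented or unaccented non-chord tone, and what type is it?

The harmony at that moment is A major triad (A, C♯, E); B2 is not a chord tone.
It is approached by leap down from E3 and left by step up to C♯3.
Leap in, step out — an appoggiatura.
It falls on the downbeat, so it is accented.

Accented appoggiatura.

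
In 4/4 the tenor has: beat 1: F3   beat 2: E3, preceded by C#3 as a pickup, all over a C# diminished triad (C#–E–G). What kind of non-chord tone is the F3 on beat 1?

The harmony at that moment is C# diminished triad (C#, E, G); F3 is not a chord tone.
It is approached by leap up from C#3 and left by step down to E3.
Leap in, step out, metrically accented — an appoggiatura.

Appoggiatura.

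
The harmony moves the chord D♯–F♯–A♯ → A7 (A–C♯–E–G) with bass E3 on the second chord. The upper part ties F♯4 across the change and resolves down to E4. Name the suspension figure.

At the second chord the bass is E3. The suspended F♯4 lies a ninth above the bass; after resolving down by step to E4, the interval above the bass becomes an octave.
Suspension figures are named by those two intervals: 9–8.

9–8 suspension.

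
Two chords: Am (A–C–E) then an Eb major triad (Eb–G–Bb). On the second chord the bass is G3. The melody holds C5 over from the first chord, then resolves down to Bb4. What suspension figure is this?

At the second chord the bass is G3. The suspended C5 lies a fourth above the bass; after resolving down by step to Bb4, the interval above the bass becomes a third.
Suspension figures are named by those two intervals: 4–3.

4–3 suspension.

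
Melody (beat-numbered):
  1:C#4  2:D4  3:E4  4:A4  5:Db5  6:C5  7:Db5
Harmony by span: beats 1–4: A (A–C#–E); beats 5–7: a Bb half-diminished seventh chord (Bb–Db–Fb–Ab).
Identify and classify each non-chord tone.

The harmony at that moment is A major triad (A, C#, E); D4 is not a chord tone.
It is approached by step up from C#4 and left by step up to E4.
Step in, step out in the same direction — a passing tone.
The harmony at that moment is Bb half-diminished seventh chord (Bb, Db, Fb, Ab); C5 is not a chord tone.
It is approached by step down from Db5 and left by step up to Db5.
Step away and step back to the same note — a neighbor tone (lower neighbor).

D4 (beat 2) — passing tone; C5 (beat 6) — neighbor tone.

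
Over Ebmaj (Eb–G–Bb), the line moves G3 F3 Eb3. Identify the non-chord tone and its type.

F3 is a passing tone.

The harmony at that moment is Eb major triad (Eb, G, Bb); F3 is not a chord tone.
It is approached by step down from G3 and left by step down to Eb3.
Step in, step out in the same direction — a passing tone.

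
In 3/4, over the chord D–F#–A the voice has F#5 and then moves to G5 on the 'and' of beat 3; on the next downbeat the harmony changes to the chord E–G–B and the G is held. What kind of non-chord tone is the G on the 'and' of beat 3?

Anticipation.

The harmony at that moment is D major triad (D, F#, A); G5 is not a chord tone.
It is approached by step up from F#5 and then sustained as the same pitch into the next harmony.
Arriving early and becoming a chord tone when the harmony changes — an anticipation.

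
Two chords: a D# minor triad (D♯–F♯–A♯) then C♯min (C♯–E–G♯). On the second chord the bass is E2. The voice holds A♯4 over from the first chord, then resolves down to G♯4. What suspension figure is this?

4–3 suspension.

At the second chord the bass is E2. The suspended A♯4 lies a fourth above the bass; after resolving down by step to G♯4, the interval above the bass becomes a third.
Suspension figures are named by those two intervals: 4–3.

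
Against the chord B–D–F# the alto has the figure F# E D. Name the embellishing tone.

The harmony at that moment is B minor triad (B, D, F#); E is not a chord tone.
It is approached by step down from F# and left by step down to D.
Step in, step out in the same direction — a passing tone.

E is a passing tone.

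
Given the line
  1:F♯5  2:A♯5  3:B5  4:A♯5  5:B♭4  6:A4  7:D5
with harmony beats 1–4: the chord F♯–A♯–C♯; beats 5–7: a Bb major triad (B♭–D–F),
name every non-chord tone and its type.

The harmony at that moment is F♯ major triad (F♯, A♯, C♯); B5 is not a chord tone.
It is approached by step up from A♯5 and left by step down to A♯5.
Step away and step back to the same note — a neighbor tone (upper neighbor).
The harmony at that moment is B♭ major triad (B♭, D, F); A4 is not a chord tone.
It is approached by step down from B♭4 and left by leap up to D5.
Step in, leap out — an escape tone.

B5 (beat 3) — neighbor tone; A4 (beat 6) — escape tone.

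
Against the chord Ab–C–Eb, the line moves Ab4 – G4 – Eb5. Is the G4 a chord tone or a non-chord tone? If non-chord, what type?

Non-chord tone — an escape tone.

The harmony at that moment is Ab major triad (Ab, C, Eb); G4 is not a chord tone.
It is approached by step down from Ab4 and left by leap up to Eb5.
Step in, leap out — an escape tone.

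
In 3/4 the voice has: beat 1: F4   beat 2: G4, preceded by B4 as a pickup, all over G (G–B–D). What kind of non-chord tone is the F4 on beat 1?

Appoggiatura.

The harmony at that moment is G major triad (G, B, D); F4 is not a chord tone.
It is approached by leap down from B4 and left by step up to G4.
Leap in, step out, metrically accented — an appoggiatura.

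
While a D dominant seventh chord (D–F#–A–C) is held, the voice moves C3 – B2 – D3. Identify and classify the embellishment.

The harmony at that moment is D dominant seventh chord (D, F#, A, C); B2 is not a chord tone.
It is approached by step down from C3 and left by leap up to D3.
Step in, leap out — an escape tone.

B2 is an escape tone.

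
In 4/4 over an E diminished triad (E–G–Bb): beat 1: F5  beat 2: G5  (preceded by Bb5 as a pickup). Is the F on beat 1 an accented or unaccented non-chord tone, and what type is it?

The harmony at that moment is E diminished triad (E, G, Bb); F5 is not a chord tone.
It is approached by leap down from Bb5 and left by step up to G5.
Leap in, step out — an appoggiatura.
It falls on the downbeat, so it is accented.

Accented appoggiatura.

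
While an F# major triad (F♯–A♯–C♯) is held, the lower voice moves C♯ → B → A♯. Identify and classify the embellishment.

The harmony at that moment is F♯ major triad (F♯, A♯, C♯); B is not a chord tone.
It is approached by step down from C♯ and left by step down to A♯.
Step in, step out in the same direction — a passing tone.

B is a passing tone.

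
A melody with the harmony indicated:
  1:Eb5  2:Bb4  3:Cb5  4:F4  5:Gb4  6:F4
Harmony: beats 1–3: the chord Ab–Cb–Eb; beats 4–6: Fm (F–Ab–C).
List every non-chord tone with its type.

Bb4 (beat 2) — appoggiatura; Gb4 (beat 5) — neighbor tone.

The harmony at that moment is Ab minor triad (Ab, Cb, Eb); Bb4 is not a chord tone.
It is approached by leap down from Eb5 and left by step up to Cb5.
Leap in, step out — an appoggiatura.
The harmony at that moment is F minor triad (F, Ab, C); Gb4 is not a chord tone.
It is approached by step up from F4 and left by step down to F4.
Step away and step back to the same note — a neighbor tone (upper neighbor).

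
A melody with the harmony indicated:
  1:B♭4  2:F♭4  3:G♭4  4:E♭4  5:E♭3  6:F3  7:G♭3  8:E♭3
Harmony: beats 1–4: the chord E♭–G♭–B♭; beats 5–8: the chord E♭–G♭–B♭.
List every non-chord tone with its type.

The harmony at that moment is E♭ minor triad (E♭, G♭, B♭); F♭4 is not a chord tone.
It is approached by leap down from B♭4 and left by step up to G♭4.
Leap in, step out — an appoggiatura.
The harmony at that moment is E♭ minor triad (E♭, G♭, B♭); F3 is not a chord tone.
It is approached by step up from E♭3 and left by step up to G♭3.
Step in, step out in the same direction — a passing tone.

F♭4 (beat 2) — appoggiatura; F3 (beat 6) — passing tone.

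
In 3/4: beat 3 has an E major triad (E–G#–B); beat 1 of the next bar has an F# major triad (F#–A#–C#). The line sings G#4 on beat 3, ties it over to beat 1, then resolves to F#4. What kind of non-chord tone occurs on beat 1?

The harmony at that moment is F# major triad (F#, A#, C#); G#4 is not a chord tone.
It is held over (the same pitch as the preceding G#4) and left by step down to F#4.
Held over from the previous chord and resolving down by step — a suspension.

Suspension.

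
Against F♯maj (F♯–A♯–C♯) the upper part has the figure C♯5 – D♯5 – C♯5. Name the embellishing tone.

The harmony at that moment is F♯ major triad (F♯, A♯, C♯); D♯5 is not a chord tone.
It is approached by step up from C♯5 and left by step down to C♯5.
Step away and step back to the same note — a neighbor tone (upper neighbor).

D♯5 is a neighbor tone.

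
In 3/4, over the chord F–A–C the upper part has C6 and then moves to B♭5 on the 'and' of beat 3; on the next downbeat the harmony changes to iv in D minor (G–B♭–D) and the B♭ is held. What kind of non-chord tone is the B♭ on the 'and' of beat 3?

Anticipation.

The harmony at that moment is F major triad (F, A, C); B♭5 is not a chord tone.
It is approached by step down from C6 and then sustained as the same pitch into the next harmony.
Arriving early and becoming a chord tone when the harmony changes — an anticipation.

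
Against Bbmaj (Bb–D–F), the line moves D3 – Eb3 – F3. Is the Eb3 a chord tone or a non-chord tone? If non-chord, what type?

The harmony at that moment is Bb major triad (Bb, D, F); Eb3 is not a chord tone.
It is approached by step up from D3 and left by step up to F3.
Step in, step out in the same direction — a passing tone.

Non-chord tone — a passing tone.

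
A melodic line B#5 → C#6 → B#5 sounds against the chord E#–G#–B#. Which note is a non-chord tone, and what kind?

C#6 is a neighbor tone.

The harmony at that moment is E# minor triad (E#, G#, B#); C#6 is not a chord tone.
It is approached by step up from B#5 and left by step down to B#5.
Step away and step back to the same note — a neighbor tone (upper neighbor).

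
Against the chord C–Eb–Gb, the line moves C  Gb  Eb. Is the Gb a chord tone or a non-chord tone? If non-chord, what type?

Chord tone (the fifth of C diminished triad).

C diminished triad contains C, Eb, Gb; Gb is the fifth, so it is a chord tone.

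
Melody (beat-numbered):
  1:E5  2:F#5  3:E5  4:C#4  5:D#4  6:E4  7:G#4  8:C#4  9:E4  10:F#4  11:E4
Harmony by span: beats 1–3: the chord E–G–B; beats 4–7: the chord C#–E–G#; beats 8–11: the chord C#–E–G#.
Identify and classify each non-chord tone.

F#5 (beat 2) — neighbor tone; D#4 (beat 5) — passing tone; F#4 (beat 10) — neighbor tone.

The harmony at that moment is E minor triad (E, G, B); F#5 is not a chord tone.
It is approached by step up from E5 and left by step down to E5.
Step away and step back to the same note — a neighbor tone (upper neighbor).
The harmony at that moment is C# minor triad (C#, E, G#); D#4 is not a chord tone.
It is approached by step up from C#4 and left by step up to E4.
Step in, step out in the same direction — a passing tone.
The harmony at that moment is C# minor triad (C#, E, G#); F#4 is not a chord tone.
It is approached by step up from E4 and left by step down to E4.
Step away and step back to the same note — a neighbor tone (upper neighbor).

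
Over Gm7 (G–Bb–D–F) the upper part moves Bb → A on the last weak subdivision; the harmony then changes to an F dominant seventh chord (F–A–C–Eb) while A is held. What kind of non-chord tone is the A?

A is an anticipation.

The harmony at that moment is G minor seventh chord (G, Bb, D, F); A is not a chord tone.
It is approached by step down from Bb and then sustained as the same pitch into the next harmony.
Arriving early and becoming a chord tone when the harmony changes — an anticipation.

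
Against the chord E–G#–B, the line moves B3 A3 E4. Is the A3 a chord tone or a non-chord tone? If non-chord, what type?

The harmony at that moment is E major triad (E, G#, B); A3 is not a chord tone.
It is approached by step down from B3 and left by leap up to E4.
Step in, leap out — an escape tone.

Non-chord tone — an escape tone.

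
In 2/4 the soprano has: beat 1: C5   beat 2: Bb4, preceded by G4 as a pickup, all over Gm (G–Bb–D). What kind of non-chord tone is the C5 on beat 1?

The harmony at that moment is G minor triad (G, Bb, D); C5 is not a chord tone.
It is approached by leap up from G4 and left by step down to Bb4.
Leap in, step out, metrically accented — an appoggiatura.

Appoggiatura.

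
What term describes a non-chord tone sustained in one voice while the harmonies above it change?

Approach: none. Departure: none — a single pitch is sustained while the chords change around it, passing through harmonies that do not contain it.
No melodic motion at all; the dissonance is created entirely by the moving harmonies against the stationary note — a pedal tone (pedal point).

Pedal tone.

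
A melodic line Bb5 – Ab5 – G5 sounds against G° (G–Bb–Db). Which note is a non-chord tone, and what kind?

The harmony at that moment is G diminished triad (G, Bb, Db); Ab5 is not a chord tone.
It is approached by step down from Bb5 and left by step down to G5.
Step in, step out in the same direction — a passing tone.

Ab5 is a passing tone.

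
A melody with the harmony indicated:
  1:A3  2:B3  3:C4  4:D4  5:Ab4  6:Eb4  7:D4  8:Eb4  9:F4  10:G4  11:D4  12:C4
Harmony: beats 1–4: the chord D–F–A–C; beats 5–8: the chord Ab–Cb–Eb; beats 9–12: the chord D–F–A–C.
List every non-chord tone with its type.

B3 (beat 2) — passing tone; D4 (beat 7) — neighbor tone; G4 (beat 10) — escape tone.

The harmony at that moment is D minor seventh chord (D, F, A, C); B3 is not a chord tone.
It is approached by step up from A3 and left by step up to C4.
Step in, step out in the same direction — a passing tone.
The harmony at that moment is Ab minor triad (Ab, Cb, Eb); D4 is not a chord tone.
It is approached by step down from Eb4 and left by step up to Eb4.
Step away and step back to the same note — a neighbor tone (lower neighbor).
The harmony at that moment is D minor seventh chord (D, F, A, C); G4 is not a chord tone.
It is approached by step up from F4 and left by leap down to D4.
Step in, leap out — an escape tone.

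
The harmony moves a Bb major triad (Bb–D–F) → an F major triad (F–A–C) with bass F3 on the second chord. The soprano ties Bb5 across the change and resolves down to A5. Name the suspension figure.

4–3 suspension.

At the second chord the bass is F3. The suspended Bb5 lies a fourth above the bass; after resolving down by step to A5, the interval above the bass becomes a third.
Suspension figures are named by those two intervals: 4–3.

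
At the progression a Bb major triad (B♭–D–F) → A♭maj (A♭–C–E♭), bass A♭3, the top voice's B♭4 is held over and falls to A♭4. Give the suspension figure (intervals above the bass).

9–8 suspension.

At the second chord the bass is A♭3. The suspended B♭4 lies a ninth above the bass; after resolving down by step to A♭4, the interval above the bass becomes an octave.
Suspension figures are named by those two intervals: 9–8.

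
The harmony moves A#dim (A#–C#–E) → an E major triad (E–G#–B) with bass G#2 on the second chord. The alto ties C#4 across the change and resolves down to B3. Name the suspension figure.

4–3 suspension.

At the second chord the bass is G#2. The suspended C#4 lies a fourth above the bass; after resolving down by step to B3, the interval above the bass becomes a third.
Suspension figures are named by those two intervals: 4–3.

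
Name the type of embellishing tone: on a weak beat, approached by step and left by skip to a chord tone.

Approach: by step. Departure: by leap. Metric position: weak.
Step in, leap out, from a weak position — an escape tone (échappée). (It is the mirror image of the appoggiatura, which leaps in and steps out on a strong beat.)

Escape tone.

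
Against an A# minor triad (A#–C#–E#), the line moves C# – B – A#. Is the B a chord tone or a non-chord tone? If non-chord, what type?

The harmony at that moment is A# minor triad (A#, C#, E#); B is not a chord tone.
It is approached by step down from C# and left by step down to A#.
Step in, step out in the same direction — a passing tone.

Non-chord tone — a passing tone.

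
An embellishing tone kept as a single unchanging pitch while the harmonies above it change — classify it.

Approach: none. Departure: none — a single pitch is sustained while the chords change around it, passing through harmonies that do not contain it.
No melodic motion at all; the dissonance is created entirely by the moving harmonies against the stationary note — a pedal tone (pedal point).

Pedal tone.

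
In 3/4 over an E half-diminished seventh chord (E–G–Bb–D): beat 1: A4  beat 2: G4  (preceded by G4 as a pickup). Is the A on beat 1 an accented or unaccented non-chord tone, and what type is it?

The harmony at that moment is E half-diminished seventh chord (E, G, Bb, D); A4 is not a chord tone.
It is approached by step up from G4 and left by step down to G4.
Step away and step back to the same note — a neighbor tone (upper neighbor).
It falls on the downbeat, so it is accented.

Accented neighbor tone.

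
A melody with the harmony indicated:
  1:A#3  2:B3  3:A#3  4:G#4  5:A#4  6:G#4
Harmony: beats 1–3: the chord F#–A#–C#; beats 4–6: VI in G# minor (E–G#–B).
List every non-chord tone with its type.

B3 (beat 2) — neighbor tone; A#4 (beat 5) — neighbor tone.

The harmony at that moment is F# major triad (F#, A#, C#); B3 is not a chord tone.
It is approached by step up from A#3 and left by step down to A#3.
Step away and step back to the same note — a neighbor tone (upper neighbor).
The harmony at that moment is E major triad (E, G#, B); A#4 is not a chord tone.
It is approached by step up from G#4 and left by step down to G#4.
Step away and step back to the same note — a neighbor tone (upper neighbor).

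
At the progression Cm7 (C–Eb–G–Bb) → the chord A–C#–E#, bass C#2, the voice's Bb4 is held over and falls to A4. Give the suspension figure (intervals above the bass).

7–6 suspension.

At the second chord the bass is C#2. The suspended Bb4 lies a seventh above the bass; after resolving down by step to A4, the interval above the bass becomes a sixth.
Suspension figures are named by those two intervals: 7–6.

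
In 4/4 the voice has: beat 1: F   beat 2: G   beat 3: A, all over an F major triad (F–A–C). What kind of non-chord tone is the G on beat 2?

The harmony at that moment is F major triad (F, A, C); G is not a chord tone.
It is approached by step up from F and left by step up to A.
Step in, step out in the same direction — a passing tone.

Passing tone.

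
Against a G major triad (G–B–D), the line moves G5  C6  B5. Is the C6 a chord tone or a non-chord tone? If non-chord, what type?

The harmony at that moment is G major triad (G, B, D); C6 is not a chord tone.
It is approached by leap up from G5 and left by step down to B5.
Leap in, step out — an appoggiatura.

Non-chord tone — an appoggiatura.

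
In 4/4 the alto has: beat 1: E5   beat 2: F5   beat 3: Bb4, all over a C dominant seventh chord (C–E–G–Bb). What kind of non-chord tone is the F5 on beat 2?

The harmony at that moment is C dominant seventh chord (C, E, G, Bb); F5 is not a chord tone.
It is approached by step up from E5 and left by leap down to Bb4.
Step in, leap out, on a weak beat — an escape tone.

Escape tone.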